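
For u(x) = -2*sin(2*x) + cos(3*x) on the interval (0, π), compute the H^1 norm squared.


||u||_{H^1(0,π)}^2 = 32 + 15*π

u'(x) = -3*sin(3*x) - 4*cos(2*x).
Expand u² and (u')² and integrate term by term on (0, π), using: for integers n ≥ 1, ∫_0^π sin²(nx) dx = ∫_0^π cos²(nx) dx = π/2; for n ≠ n', ∫_0^π sin(nx)sin(n'x) dx = ∫_0^π cos(nx)cos(n'x) dx = 0; and by product-to-sum, ∫_0^π sin(nx)cos(n'x) dx = ½∫_0^π [sin((n+n')x) + sin((n−n')x)] dx, which is 0 when n+n' is even and 2n/(n²−n'²) when n+n' is odd (it need not vanish on (0, π)).
  u² squared terms: (-2)²·∫sin(2x)² dx = 4·π/2 = 2*π;  (1)²·∫cos(3x)² dx = 1·π/2 = π/2.
  u² cross terms: 2·(-2)·(1)·∫sin(2x)·cos(3x) dx = -4·(-4/5) = 16/5.
  So ∫_0^π u² dx = 2*π + π/2 + 16/5 = 16/5 + 5*π/2.
  (u')² squared terms: (-4)²·∫cos(2x)² dx = 16·π/2 = 8*π;  (-3)²·∫sin(3x)² dx = 9·π/2 = 9*π/2.
  (u')² cross terms: 2·(-4)·(-3)·∫cos(2x)·sin(3x) dx = 24·(6/5) = 144/5.
  So ∫_0^π (u')² dx = 8*π + 9*π/2 + 144/5 = 144/5 + 25*π/2.
||u||_{H^1}^2 = (16/5 + 5*π/2) + (144/5 + 25*π/2) = 32 + 15*π.


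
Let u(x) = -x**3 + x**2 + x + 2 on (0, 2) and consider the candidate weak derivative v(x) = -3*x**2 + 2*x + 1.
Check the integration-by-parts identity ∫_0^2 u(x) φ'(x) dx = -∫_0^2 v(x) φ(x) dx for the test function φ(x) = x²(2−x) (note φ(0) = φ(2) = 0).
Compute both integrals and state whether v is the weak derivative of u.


LHS = 28/15, RHS = 28/15. Yes, v = u' weakly.

u(x) = -x**3 + x**2 + x + 2, classical derivative u'(x) = -3*x**2 + 2*x + 1.
φ(x) = x²(2−x), so φ'(x) = x*(4 - 3*x).
Note φ(0) = φ(2) = 0, so the boundary term u·φ vanishes.
LHS = ∫_0^2 u(x) φ'(x) dx = ∫_0^2 (3*x^5 - 7*x^4 + x^3 - 2*x^2 + 8*x) dx. Term by term:
  ∫_0^2 3*x^5 dx = 32;  ∫_0^2 -7*x^4 dx = -224/5;  ∫_0^2 x^3 dx = 4;
  ∫_0^2 -2*x^2 dx = -16/3;  ∫_0^2 8*x dx = 16.
Sum: 32 − 224/5 + 4 − 16/3 + 16 = 28/15.
So LHS = 28/15.
∫_0^2 v(x) φ(x) dx = ∫_0^2 (3*x^5 - 8*x^4 + 3*x^3 + 2*x^2) dx. Term by term:
  ∫_0^2 3*x^5 dx = 32;  ∫_0^2 -8*x^4 dx = -256/5;  ∫_0^2 3*x^3 dx = 12;
  ∫_0^2 2*x^2 dx = 16/3.
Sum: 32 − 256/5 + 12 + 16/3 = -28/15.
So RHS = -∫_0^2 v(x) φ(x) dx = 28/15.
LHS = RHS, so the identity holds for this test φ.
Moreover u is smooth here and v(x) = u'(x) = -3*x**2 + 2*x + 1 pointwise, so the identity holds for every test function. Hence v is the weak derivative of u.


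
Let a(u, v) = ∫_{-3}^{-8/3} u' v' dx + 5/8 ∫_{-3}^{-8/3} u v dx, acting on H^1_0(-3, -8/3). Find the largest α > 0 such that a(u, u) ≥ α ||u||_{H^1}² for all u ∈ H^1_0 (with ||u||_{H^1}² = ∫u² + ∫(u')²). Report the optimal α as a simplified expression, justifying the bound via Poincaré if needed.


α = (5 + 72*π^2)/(8*(1 + 9*π^2))

Coercivity of a(·,·) on H^1_0(-3, -8/3) means a(u, u) ≥ α ||u||_{H^1}² for every u ∈ H^1_0.
The interval has length L = 1/3, and Poincaré/coercivity depend only on L. Here a(u, u) = ∫(u')² + (5/8)·∫u².
Here 0 < c = 5/8 < 1. The condition a(u,u) ≥ α||u||_{H^1}² reads (1−α)∫(u')² ≥ (α−c)∫u². Any admissible α is ≤ 1 (rapidly oscillating u have ∫u²/∫(u')² → 0), and α = 1 would force 0 ≥ (1−c)∫u², impossible since c < 1; so 1−α > 0. By the sharp Poincaré inequality on H^1_0 of an interval of length L, ∫(u')² ≥ (π/L)²∫u² with equality for the first sine mode sin(π(x−x₀)/L) (x₀ the left endpoint), so the inequality holds for all u iff (1−α)(π/L)² ≥ α − c, i.e. α ≤ ((π/L)² + c)/((π/L)² + 1) = (1 + c(L/π)²)/(1 + (L/π)²). With (π/L)² = 9*π^2 and c = 5/8, the largest admissible constant is α = ((π/L)² + c)/((π/L)² + 1).
Simplifying, α = (5 + 72*π^2)/(8*(1 + 9*π^2)).


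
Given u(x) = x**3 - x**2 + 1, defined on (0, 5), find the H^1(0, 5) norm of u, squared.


||u||_{H^1}^2 = 150195/14

The H^1 norm (squared) on an interval (0, L) is
  ||u||_{H^1}^2 = ∫_0^L u(x)^2 dx + ∫_0^L u'(x)^2 dx.
Compute u'(x) = 3*x**2 - 2*x.
Then u(x)^2 = x**6 - 2*x**5 + x**4 + 2*x**3 - 2*x**2 + 1 and u'(x)^2 = 9*x**4 - 12*x**3 + 4*x**2.
Integrate each monomial from 0 to 5 using ∫_0^5 c·x^n dx = c·5^(n+1)/(n+1):
  ∫_0^5 u(x)^2 dx = ∫_0^5 (x^6 - 2*x^5 + x^4 + 2*x^3 - 2*x^2 + 1) dx. Term by term:
    ∫_0^5 x^6 dx = 78125/7;  ∫_0^5 -2*x^5 dx = -15625/3;  ∫_0^5 x^4 dx = 625;
    ∫_0^5 2*x^3 dx = 625/2;  ∫_0^5 -2*x^2 dx = -250/3;  ∫_0^5 1 dx = 5.
  Sum: 78125/7 − 15625/3 + 625 + 625/2 − 250/3 + 5 = 286085/42.
  ∫_0^5 u'(x)^2 dx = ∫_0^5 (9*x^4 - 12*x^3 + 4*x^2) dx. Term by term:
    ∫_0^5 9*x^4 dx = 5625;  ∫_0^5 -12*x^3 dx = -1875;  ∫_0^5 4*x^2 dx = 500/3.
  Sum: 5625 − 1875 + 500/3 = 11750/3.
Adding: ||u||_{H^1}^2 = 286085/42 + 11750/3 = 150195/14.


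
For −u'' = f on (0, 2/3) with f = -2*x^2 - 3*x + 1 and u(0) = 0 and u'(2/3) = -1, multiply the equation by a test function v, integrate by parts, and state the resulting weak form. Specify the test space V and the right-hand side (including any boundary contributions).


V = {v ∈ H^1(0, 2/3) : v(0) = 0} (test functions vanish at x = 0 where u is specified); weak form: ∫_0^2/3 u'v' dx = ∫_0^2/3 (-2*x^2 - 3*x + 1) v dx − v(2/3) for all v ∈ V.

Multiply both sides by a test function v and integrate from 0 to 2/3:
  ∫_0^2/3 −u''(x) v(x) dx = ∫_0^2/3 f(x) v(x) dx.
Integrate the LHS by parts once:
  ∫_0^2/3 −u'' v dx = −[u'(x) v(x)]_0^2/3 + ∫_0^2/3 u'(x) v'(x) dx.
Thus ∫_0^2/3 u'(x) v'(x) dx = ∫_0^2/3 f(x) v(x) dx + [u'(x) v(x)]_0^2/3.
Choose V so that boundary terms are either known or forced to vanish.
Mixed BC: u(0) = 0 (Dirichlet) and u'(2/3) = -1 (Neumann). Define V = {v ∈ H^1(0, 2/3) : v(0) = 0}. Then [u' v]_0^2/3 = u'(2/3)·v(2/3) − u'(0)·0 = − v(2/3).
Weak formulation: find u (satisfying any essential BC) such that ∫_0^2/3 u'(x) v'(x) dx = ∫_0^2/3 f v dx − v(2/3) for all v ∈ V (Dirichlet at 0 absorbed into V; Neumann datum at x = 2/3 contributes the boundary term).
Substituting f(x) = -2*x^2 - 3*x + 1, the right-hand side is ∫_0^2/3 (-2*x^2 - 3*x + 1) v dx − v(2/3).


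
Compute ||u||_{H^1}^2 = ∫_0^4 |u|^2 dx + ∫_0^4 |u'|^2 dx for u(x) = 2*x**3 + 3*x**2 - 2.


||u||_{H^1}^2 = 219760/7

The H^1 norm (squared) on an interval (0, L) is
  ||u||_{H^1}^2 = ∫_0^L u(x)^2 dx + ∫_0^L u'(x)^2 dx.
Compute u'(x) = 6*x**2 + 6*x.
Then u(x)^2 = 4*x**6 + 12*x**5 + 9*x**4 - 8*x**3 - 12*x**2 + 4 and u'(x)^2 = 36*x**4 + 72*x**3 + 36*x**2.
Integrate each monomial from 0 to 4 using ∫_0^4 c·x^n dx = c·4^(n+1)/(n+1):
  ∫_0^4 u(x)^2 dx = ∫_0^4 (4*x^6 + 12*x^5 + 9*x^4 - 8*x^3 - 12*x^2 + 4) dx. Term by term:
    ∫_0^4 4*x^6 dx = 65536/7;  ∫_0^4 12*x^5 dx = 8192;  ∫_0^4 9*x^4 dx = 9216/5;
    ∫_0^4 -8*x^3 dx = -512;  ∫_0^4 -12*x^2 dx = -256;  ∫_0^4 4 dx = 16.
  Sum: 65536/7 + 8192 + 9216/5 − 512 − 256 + 16 = 652592/35.
  ∫_0^4 u'(x)^2 dx = ∫_0^4 (36*x^4 + 72*x^3 + 36*x^2) dx. Term by term:
    ∫_0^4 36*x^4 dx = 36864/5;  ∫_0^4 72*x^3 dx = 4608;  ∫_0^4 36*x^2 dx = 768.
  Sum: 36864/5 + 4608 + 768 = 63744/5.
Adding: ||u||_{H^1}^2 = 652592/35 + 63744/5 = 219760/7.


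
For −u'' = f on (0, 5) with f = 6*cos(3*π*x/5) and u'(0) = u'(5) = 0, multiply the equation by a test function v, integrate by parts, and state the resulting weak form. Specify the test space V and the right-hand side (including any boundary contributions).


V = H^1(0, 5) (no boundary constraint on v; u is determined up to an additive constant); weak form: ∫_0^5 u'v' dx = ∫_0^5 (6*cos(3*π*x/5)) v dx for all v ∈ V.

Multiply both sides by a test function v and integrate from 0 to 5:
  ∫_0^5 −u''(x) v(x) dx = ∫_0^5 f(x) v(x) dx.
Integrate the LHS by parts once:
  ∫_0^5 −u'' v dx = −[u'(x) v(x)]_0^5 + ∫_0^5 u'(x) v'(x) dx.
Thus ∫_0^5 u'(x) v'(x) dx = ∫_0^5 f(x) v(x) dx + [u'(x) v(x)]_0^5.
Choose V so that boundary terms are either known or forced to vanish.
u has homogeneous Neumann: u'(0) = u'(5) = 0. So [u' v]_0^5 = 0·v(5) − 0·v(0) = 0 for any v; take V = H^1(0, 5).
Weak formulation: find u (satisfying any essential BC) such that ∫_0^5 u'(x) v'(x) dx = ∫_0^5 f v dx for all v ∈ V (homogeneous Neumann, so boundary terms vanish).
Substituting f(x) = 6*cos(3*π*x/5), the right-hand side is ∫_0^5 (6*cos(3*π*x/5)) v dx.
Compatibility check (pure Neumann): taking v ≡ 1 ∈ V gives 0 = ∫_0^5 f dx + (0) − (0), i.e. ∫_0^5 f dx must equal u'(0) − u'(5) = 0. Indeed ∫_0^5 (6*cos(3*π*x/5)) dx = 0, so the data are compatible. The solution is then unique only up to an additive constant (fix it e.g. by requiring ∫_0^5 u dx = 0).


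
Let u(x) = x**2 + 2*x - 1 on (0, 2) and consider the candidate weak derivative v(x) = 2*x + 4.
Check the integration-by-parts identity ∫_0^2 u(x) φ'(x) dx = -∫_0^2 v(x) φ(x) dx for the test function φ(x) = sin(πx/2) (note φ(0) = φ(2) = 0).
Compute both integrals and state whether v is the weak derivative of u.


LHS = -16/π, RHS = -24/π. No, v is not the weak derivative of u.

u(x) = x**2 + 2*x - 1, classical derivative u'(x) = 2*x + 2.
φ(x) = sin(πx/2), so φ'(x) = π*cos(π*x/2)/2.
Note φ(0) = φ(2) = 0, so the boundary term u·φ vanishes.
LHS = ∫_0^2 u(x) φ'(x) dx = ∫_0^2 (π*x^2*cos(π*x/2)/2 + π*x*cos(π*x/2) - π*cos(π*x/2)/2) dx. Term by term:
  ∫_0^2 -π*cos(π*x/2)/2 dx = 0;  ∫_0^2 π*x*cos(π*x/2) dx = -8/π;  ∫_0^2 π*x^2*cos(π*x/2)/2 dx = -8/π.
Sum: 0 − 8/π − 8/π = -16/π.
So LHS = -16/π.
∫_0^2 v(x) φ(x) dx = ∫_0^2 (2*x*sin(π*x/2) + 4*sin(π*x/2)) dx. Term by term:
  ∫_0^2 4*sin(π*x/2) dx = 16/π;  ∫_0^2 2*x*sin(π*x/2) dx = 8/π.
Sum: 16/π + 8/π = 24/π.
So RHS = -∫_0^2 v(x) φ(x) dx = -24/π.
LHS − RHS = 8/π ≠ 0, so the identity fails.
(For a valid weak derivative the identity must hold for EVERY test function, in particular this one. The failure shows v is NOT the weak derivative of u.)
Correct weak derivative would be u'(x) = 2*x + 2.


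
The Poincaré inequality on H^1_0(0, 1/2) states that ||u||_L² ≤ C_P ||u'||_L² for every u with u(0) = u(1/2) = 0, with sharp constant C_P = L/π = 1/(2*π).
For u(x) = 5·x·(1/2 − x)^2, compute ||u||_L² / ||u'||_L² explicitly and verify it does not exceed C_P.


||u||_L² / ||u'||_L² = sqrt(14)/28 < C_P = 1/(2*π).

u(x) = 5·x·(1/2 − x)^2, so u'(x) = 15*x^2 - 10*x + 5/4.
u(x) = 5·x·(1/2 − x)^2 vanishes at x = 0 and x = 1/2, so u ∈ H^1_0(0, 1/2). Differentiate via the product rule and integrate the resulting polynomials term by term.
  ∫_0^1/2 u² dx = ∫_0^1/2 (25*x^6 - 50*x^5 + 75*x^4/2 - 25*x^3/2 + 25*x^2/16) dx. Term by term:
    ∫_0^1/2 25*x^6 dx = 25/896;  ∫_0^1/2 -50*x^5 dx = -25/192;  ∫_0^1/2 75*x^4/2 dx = 15/64;
    ∫_0^1/2 -25*x^3/2 dx = -25/128;  ∫_0^1/2 25*x^2/16 dx = 25/384.
  Sum: 25/896 − 25/192 + 15/64 − 25/128 + 25/384 = 5/2688.
  ∫_0^1/2 (u')² dx = ∫_0^1/2 (225*x^4 - 300*x^3 + 275*x^2/2 - 25*x + 25/16) dx. Term by term:
    ∫_0^1/2 225*x^4 dx = 45/32;  ∫_0^1/2 -300*x^3 dx = -75/16;  ∫_0^1/2 275*x^2/2 dx = 275/48;
    ∫_0^1/2 -25*x dx = -25/8;  ∫_0^1/2 25/16 dx = 25/32.
  Sum: 45/32 − 75/16 + 275/48 − 25/8 + 25/32 = 5/48.
∫_0^1/2 u² dx = 5/2688, so ||u||_L² = sqrt(210)/336.
∫_0^1/2 (u')² dx = 5/48, so ||u'||_L² = sqrt(15)/12.
Ratio ||u||_L² / ||u'||_L² = sqrt(14)/28.
Sharp Poincaré constant on H^1_0(0, 1/2) is C_P = L/π = 1/(2*π), achieved by sin(2*π·x).
A polynomial bump cannot attain the sharp Poincaré constant (only the first sine eigenfunction does), so the ratio is strictly less than C_P, consistent with ||u||_L² ≤ C_P ||u'||_L².


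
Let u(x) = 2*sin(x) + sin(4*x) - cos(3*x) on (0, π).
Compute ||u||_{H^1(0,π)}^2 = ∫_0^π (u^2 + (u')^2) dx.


||u||_{H^1(0,π)}^2 = -160/7 + 35*π/2

u'(x) = 3*sin(3*x) + 2*cos(x) + 4*cos(4*x).
Expand u² and (u')² and integrate term by term on (0, π), using: for integers n ≥ 1, ∫_0^π sin²(nx) dx = ∫_0^π cos²(nx) dx = π/2; for n ≠ n', ∫_0^π sin(nx)sin(n'x) dx = ∫_0^π cos(nx)cos(n'x) dx = 0; and by product-to-sum, ∫_0^π sin(nx)cos(n'x) dx = ½∫_0^π [sin((n+n')x) + sin((n−n')x)] dx, which is 0 when n+n' is even and 2n/(n²−n'²) when n+n' is odd (it need not vanish on (0, π)).
  u² squared terms: (-1)²·∫cos(3x)² dx = 1·π/2 = π/2;  (2)²·∫sin(x)² dx = 4·π/2 = 2*π;  (1)²·∫sin(4x)² dx = 1·π/2 = π/2.
  u² cross terms: 2·(-1)·(2)·∫cos(3x)·sin(x) dx = -4·(0) = 0;  2·(-1)·(1)·∫cos(3x)·sin(4x) dx = -2·(8/7) = -16/7;  2·(2)·(1)·∫sin(x)·sin(4x) dx = 4·(0) = 0.
  So ∫_0^π u² dx = π/2 + 2*π + π/2 + 0 − 16/7 + 0 = -16/7 + 3*π.
  (u')² squared terms: (2)²·∫cos(x)² dx = 4·π/2 = 2*π;  (3)²·∫sin(3x)² dx = 9·π/2 = 9*π/2;  (4)²·∫cos(4x)² dx = 16·π/2 = 8*π.
  (u')² cross terms: 2·(2)·(3)·∫cos(x)·sin(3x) dx = 12·(0) = 0;  2·(2)·(4)·∫cos(x)·cos(4x) dx = 16·(0) = 0;  2·(3)·(4)·∫sin(3x)·cos(4x) dx = 24·(-6/7) = -144/7.
  So ∫_0^π (u')² dx = 2*π + 9*π/2 + 8*π + 0 + 0 − 144/7 = -144/7 + 29*π/2.
||u||_{H^1}^2 = (-16/7 + 3*π) + (-144/7 + 29*π/2) = -160/7 + 35*π/2.


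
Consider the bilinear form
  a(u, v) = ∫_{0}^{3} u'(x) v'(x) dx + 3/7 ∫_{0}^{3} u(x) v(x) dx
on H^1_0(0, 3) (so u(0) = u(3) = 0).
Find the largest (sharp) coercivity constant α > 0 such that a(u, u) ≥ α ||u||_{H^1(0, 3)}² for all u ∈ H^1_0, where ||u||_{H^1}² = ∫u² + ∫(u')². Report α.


α = (27/7 + π^2)/(9 + π^2)

Coercivity of a(·,·) on H^1_0(0, 3) means a(u, u) ≥ α ||u||_{H^1}² for every u ∈ H^1_0.
The interval has length L = 3, and Poincaré/coercivity depend only on L. Here a(u, u) = ∫(u')² + (3/7)·∫u².
Here 0 < c = 3/7 < 1. The condition a(u,u) ≥ α||u||_{H^1}² reads (1−α)∫(u')² ≥ (α−c)∫u². Any admissible α is ≤ 1 (rapidly oscillating u have ∫u²/∫(u')² → 0), and α = 1 would force 0 ≥ (1−c)∫u², impossible since c < 1; so 1−α > 0. By the sharp Poincaré inequality on H^1_0 of an interval of length L, ∫(u')² ≥ (π/L)²∫u² with equality for the first sine mode sin(π(x−x₀)/L) (x₀ the left endpoint), so the inequality holds for all u iff (1−α)(π/L)² ≥ α − c, i.e. α ≤ ((π/L)² + c)/((π/L)² + 1) = (1 + c(L/π)²)/(1 + (L/π)²). With (π/L)² = π^2/9 and c = 3/7, the largest admissible constant is α = ((π/L)² + c)/((π/L)² + 1).
Simplifying, α = (27/7 + π^2)/(9 + π^2).


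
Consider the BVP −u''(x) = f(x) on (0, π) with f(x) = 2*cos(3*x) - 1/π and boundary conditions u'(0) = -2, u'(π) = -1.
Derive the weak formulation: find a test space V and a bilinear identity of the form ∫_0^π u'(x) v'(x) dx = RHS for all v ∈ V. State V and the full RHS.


V = H^1(0, π) (v unrestricted at boundary; u is determined up to an additive constant); weak form: ∫_0^π u'v' dx = ∫_0^π (2*cos(3*x) - 1/π) v dx − v(π) + 2·v(0) for all v ∈ V.

Multiply both sides by a test function v and integrate from 0 to π:
  ∫_0^π −u''(x) v(x) dx = ∫_0^π f(x) v(x) dx.
Integrate the LHS by parts once:
  ∫_0^π −u'' v dx = −[u'(x) v(x)]_0^π + ∫_0^π u'(x) v'(x) dx.
Thus ∫_0^π u'(x) v'(x) dx = ∫_0^π f(x) v(x) dx + [u'(x) v(x)]_0^π.
Choose V so that boundary terms are either known or forced to vanish.
u has inhomogeneous Neumann u'(0) = -2, u'(π) = -1. [u' v]_0^π = (-1)·v(π) − (-2)·v(0) = − v(π) + 2·v(0). Take V = H^1(0, π); boundary term becomes part of RHS.
Weak formulation: find u (satisfying any essential BC) such that ∫_0^π u'(x) v'(x) dx = ∫_0^π f v dx − v(π) + 2·v(0) for all v ∈ V (Neumann data are natural BCs: they enter the RHS as boundary terms).
Substituting f(x) = 2*cos(3*x) - 1/π, the right-hand side is ∫_0^π (2*cos(3*x) - 1/π) v dx − v(π) + 2·v(0).
Compatibility check (pure Neumann): taking v ≡ 1 ∈ V gives 0 = ∫_0^π f dx + (-1) − (-2), i.e. ∫_0^π f dx must equal u'(0) − u'(π) = -1. Indeed ∫_0^π (2*cos(3*x) - 1/π) dx = -1, so the data are compatible. The solution is then unique only up to an additive constant (fix it e.g. by requiring ∫_0^π u dx = 0).


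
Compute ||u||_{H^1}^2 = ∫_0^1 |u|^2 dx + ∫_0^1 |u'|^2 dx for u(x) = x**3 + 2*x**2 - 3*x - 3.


||u||_{H^1}^2 = 1193/70

The H^1 norm (squared) on an interval (0, L) is
  ||u||_{H^1}^2 = ∫_0^L u(x)^2 dx + ∫_0^L u'(x)^2 dx.
Compute u'(x) = 3*x**2 + 4*x - 3.
Then u(x)^2 = x**6 + 4*x**5 - 2*x**4 - 18*x**3 - 3*x**2 + 18*x + 9 and u'(x)^2 = 9*x**4 + 24*x**3 - 2*x**2 - 24*x + 9.
Integrate each monomial from 0 to 1 using ∫_0^1 c·x^n dx = c·1^(n+1)/(n+1):
  ∫_0^1 u(x)^2 dx = ∫_0^1 (x^6 + 4*x^5 - 2*x^4 - 18*x^3 - 3*x^2 + 18*x + 9) dx. Term by term:
    ∫_0^1 x^6 dx = 1/7;  ∫_0^1 4*x^5 dx = 2/3;  ∫_0^1 -2*x^4 dx = -2/5;
    ∫_0^1 -18*x^3 dx = -9/2;  ∫_0^1 -3*x^2 dx = -1;  ∫_0^1 18*x dx = 9;
    ∫_0^1 9 dx = 9.
  Sum: 1/7 + 2/3 − 2/5 − 9/2 − 1 + 9 + 9 = 2711/210.
  ∫_0^1 u'(x)^2 dx = ∫_0^1 (9*x^4 + 24*x^3 - 2*x^2 - 24*x + 9) dx. Term by term:
    ∫_0^1 9*x^4 dx = 9/5;  ∫_0^1 24*x^3 dx = 6;  ∫_0^1 -2*x^2 dx = -2/3;
    ∫_0^1 -24*x dx = -12;  ∫_0^1 9 dx = 9.
  Sum: 9/5 + 6 − 2/3 − 12 + 9 = 62/15.
Adding: ||u||_{H^1}^2 = 2711/210 + 62/15 = 1193/70.


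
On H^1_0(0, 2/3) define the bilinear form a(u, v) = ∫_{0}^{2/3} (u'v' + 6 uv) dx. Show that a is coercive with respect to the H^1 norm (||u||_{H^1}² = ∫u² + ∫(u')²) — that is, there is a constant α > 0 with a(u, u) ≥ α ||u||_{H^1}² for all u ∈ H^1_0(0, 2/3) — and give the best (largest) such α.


α = 1

Coercivity of a(·,·) on H^1_0(0, 2/3) means a(u, u) ≥ α ||u||_{H^1}² for every u ∈ H^1_0.
The interval has length L = 2/3, and Poincaré/coercivity depend only on L. Here a(u, u) = ∫(u')² + (6)·∫u².
Here c = 6 ≥ 1, so a(u,u) = ∫(u')² + c∫u² ≥ ∫(u')² + ∫u² = ||u||_{H^1}², i.e. α = 1 works. No larger α is possible: a(u,u) ≥ α||u||_{H^1}² means (1−α)∫(u')² ≥ (α−c)∫u², and for the modes u_n = sin(nπ(x−x₀)/L) (x₀ the left endpoint) one has ∫u_n²/∫(u_n')² = (L/(nπ))² → 0, so a(u_n,u_n)/||u_n||_{H^1}² → 1. Hence the optimal constant is α = 1.
Therefore α = 1.


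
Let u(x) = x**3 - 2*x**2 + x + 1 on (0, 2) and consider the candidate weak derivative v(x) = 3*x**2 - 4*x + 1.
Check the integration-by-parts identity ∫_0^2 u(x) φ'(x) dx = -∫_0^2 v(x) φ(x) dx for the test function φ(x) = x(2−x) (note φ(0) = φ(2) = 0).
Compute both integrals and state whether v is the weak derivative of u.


LHS = -4/5, RHS = -4/5. Yes, v = u' weakly.

u(x) = x**3 - 2*x**2 + x + 1, classical derivative u'(x) = 3*x**2 - 4*x + 1.
φ(x) = x(2−x), so φ'(x) = 2 - 2*x.
Note φ(0) = φ(2) = 0, so the boundary term u·φ vanishes.
LHS = ∫_0^2 u(x) φ'(x) dx = ∫_0^2 (-2*x^4 + 6*x^3 - 6*x^2 + 2) dx. Term by term:
  ∫_0^2 -2*x^4 dx = -64/5;  ∫_0^2 6*x^3 dx = 24;  ∫_0^2 -6*x^2 dx = -16;
  ∫_0^2 2 dx = 4.
Sum: -64/5 + 24 − 16 + 4 = -4/5.
So LHS = -4/5.
∫_0^2 v(x) φ(x) dx = ∫_0^2 (-3*x^4 + 10*x^3 - 9*x^2 + 2*x) dx. Term by term:
  ∫_0^2 -3*x^4 dx = -96/5;  ∫_0^2 10*x^3 dx = 40;  ∫_0^2 -9*x^2 dx = -24;
  ∫_0^2 2*x dx = 4.
Sum: -96/5 + 40 − 24 + 4 = 4/5.
So RHS = -∫_0^2 v(x) φ(x) dx = -4/5.
LHS = RHS, so the identity holds for this test φ.
Moreover u is smooth here and v(x) = u'(x) = 3*x**2 - 4*x + 1 pointwise, so the identity holds for every test function. Hence v is the weak derivative of u.


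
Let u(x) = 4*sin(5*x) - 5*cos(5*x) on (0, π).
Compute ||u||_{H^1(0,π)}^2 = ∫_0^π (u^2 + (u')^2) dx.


||u||_{H^1(0,π)}^2 = 533*π

u'(x) = 25*sin(5*x) + 20*cos(5*x).
Expand u² and (u')² and integrate term by term on (0, π), using: for integers n ≥ 1, ∫_0^π sin²(nx) dx = ∫_0^π cos²(nx) dx = π/2; for n ≠ n', ∫_0^π sin(nx)sin(n'x) dx = ∫_0^π cos(nx)cos(n'x) dx = 0; and by product-to-sum, ∫_0^π sin(nx)cos(n'x) dx = ½∫_0^π [sin((n+n')x) + sin((n−n')x)] dx, which is 0 when n+n' is even and 2n/(n²−n'²) when n+n' is odd (it need not vanish on (0, π)).
  u² squared terms: (-5)²·∫cos(5x)² dx = 25·π/2 = 25*π/2;  (4)²·∫sin(5x)² dx = 16·π/2 = 8*π.
  u² cross terms: 2·(-5)·(4)·∫cos(5x)·sin(5x) dx = -40·(0) = 0.
  So ∫_0^π u² dx = 25*π/2 + 8*π + 0 = 41*π/2.
  (u')² squared terms: (20)²·∫cos(5x)² dx = 400·π/2 = 200*π;  (25)²·∫sin(5x)² dx = 625·π/2 = 625*π/2.
  (u')² cross terms: 2·(20)·(25)·∫cos(5x)·sin(5x) dx = 1000·(0) = 0.
  So ∫_0^π (u')² dx = 200*π + 625*π/2 + 0 = 1025*π/2.
||u||_{H^1}^2 = (41*π/2) + (1025*π/2) = 533*π.


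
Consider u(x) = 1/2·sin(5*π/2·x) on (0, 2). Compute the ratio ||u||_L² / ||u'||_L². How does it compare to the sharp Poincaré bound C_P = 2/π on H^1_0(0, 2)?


||u||_L² / ||u'||_L² = 2/(5*π) < C_P = 2/π.

u(x) = 1/2·sin(5*π/2·x), so u'(x) = 5*π*cos(5*π*x/2)/4.
Writing u(x) = A·sin(kπx/L) with A = 1/2 and k = 5, use ∫_0^L sin²(kπx/L) dx = L/2 and ∫_0^L cos²(kπx/L) dx = L/2.
u² = 1/4·sin²(5*π/2·x) and (u')² = 25*π^2/16·cos²(5*π/2·x), and each of sin², cos² integrates to L/2 = 1 over (0, 2).
∫_0^2 u² dx = 1/4, so ||u||_L² = 1/2.
∫_0^2 (u')² dx = 25*π^2/16, so ||u'||_L² = 5*π/4.
Ratio ||u||_L² / ||u'||_L² = 2/(5*π).
Sharp Poincaré constant on H^1_0(0, 2) is C_P = L/π = 2/π, achieved by sin(π/2·x).
This is the k = 5 harmonic; the ratio L/(kπ) is strictly less than C_P = L/π, consistent with the sharp inequality ||u||_L² ≤ C_P ||u'||_L².


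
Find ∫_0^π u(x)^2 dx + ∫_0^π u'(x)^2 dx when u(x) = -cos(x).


||u||_{H^1(0,π)}^2 = π

u'(x) = sin(x).
Expand u² and (u')² and integrate term by term on (0, π), using: for integers n ≥ 1, ∫_0^π sin²(nx) dx = ∫_0^π cos²(nx) dx = π/2; for n ≠ n', ∫_0^π sin(nx)sin(n'x) dx = ∫_0^π cos(nx)cos(n'x) dx = 0; and by product-to-sum, ∫_0^π sin(nx)cos(n'x) dx = ½∫_0^π [sin((n+n')x) + sin((n−n')x)] dx, which is 0 when n+n' is even and 2n/(n²−n'²) when n+n' is odd (it need not vanish on (0, π)).
  u² squared terms: (-1)²·∫cos(x)² dx = 1·π/2 = π/2.
  So ∫_0^π u² dx = π/2.
  (u')² squared terms: (1)²·∫sin(x)² dx = 1·π/2 = π/2.
  So ∫_0^π (u')² dx = π/2.
||u||_{H^1}^2 = (π/2) + (π/2) = π.


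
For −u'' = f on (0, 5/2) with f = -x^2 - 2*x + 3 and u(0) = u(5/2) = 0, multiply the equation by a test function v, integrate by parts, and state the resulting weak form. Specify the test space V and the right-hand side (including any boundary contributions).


V = H^1_0(0, 5/2) (so v(0) = v(5/2) = 0); weak form: ∫_0^5/2 u'v' dx = ∫_0^5/2 (-x^2 - 2*x + 3) v dx for all v ∈ V.

Multiply both sides by a test function v and integrate from 0 to 5/2:
  ∫_0^5/2 −u''(x) v(x) dx = ∫_0^5/2 f(x) v(x) dx.
Integrate the LHS by parts once:
  ∫_0^5/2 −u'' v dx = −[u'(x) v(x)]_0^5/2 + ∫_0^5/2 u'(x) v'(x) dx.
Thus ∫_0^5/2 u'(x) v'(x) dx = ∫_0^5/2 f(x) v(x) dx + [u'(x) v(x)]_0^5/2.
Choose V so that boundary terms are either known or forced to vanish.
u is Dirichlet: u(0) = u(5/2) = 0. Let V = H^1_0(0, 5/2); then v(0) = v(5/2) = 0, and [u' v]_0^5/2 = 0.
Weak formulation: find u (satisfying any essential BC) such that ∫_0^5/2 u'(x) v'(x) dx = ∫_0^5/2 f v dx for all v ∈ V.
Substituting f(x) = -x^2 - 2*x + 3, the right-hand side is ∫_0^5/2 (-x^2 - 2*x + 3) v dx.


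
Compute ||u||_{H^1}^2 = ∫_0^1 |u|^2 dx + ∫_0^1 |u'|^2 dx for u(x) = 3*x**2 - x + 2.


||u||_{H^1}^2 = 409/30

The H^1 norm (squared) on an interval (0, L) is
  ||u||_{H^1}^2 = ∫_0^L u(x)^2 dx + ∫_0^L u'(x)^2 dx.
Compute u'(x) = 6*x - 1.
Then u(x)^2 = 9*x**4 - 6*x**3 + 13*x**2 - 4*x + 4 and u'(x)^2 = 36*x**2 - 12*x + 1.
Integrate each monomial from 0 to 1 using ∫_0^1 c·x^n dx = c·1^(n+1)/(n+1):
  ∫_0^1 u(x)^2 dx = ∫_0^1 (9*x^4 - 6*x^3 + 13*x^2 - 4*x + 4) dx. Term by term:
    ∫_0^1 9*x^4 dx = 9/5;  ∫_0^1 -6*x^3 dx = -3/2;  ∫_0^1 13*x^2 dx = 13/3;
    ∫_0^1 -4*x dx = -2;  ∫_0^1 4 dx = 4.
  Sum: 9/5 − 3/2 + 13/3 − 2 + 4 = 199/30.
  ∫_0^1 u'(x)^2 dx = ∫_0^1 (36*x^2 - 12*x + 1) dx. Term by term:
    ∫_0^1 36*x^2 dx = 12;  ∫_0^1 -12*x dx = -6;  ∫_0^1 1 dx = 1.
  Sum: 12 − 6 + 1 = 7.
Adding: ||u||_{H^1}^2 = 199/30 + 7 = 409/30.


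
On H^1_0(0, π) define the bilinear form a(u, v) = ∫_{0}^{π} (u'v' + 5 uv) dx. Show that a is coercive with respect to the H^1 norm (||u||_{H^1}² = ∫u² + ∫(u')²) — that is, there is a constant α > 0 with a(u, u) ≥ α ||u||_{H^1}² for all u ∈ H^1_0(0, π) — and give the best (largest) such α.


α = 1

Coercivity of a(·,·) on H^1_0(0, π) means a(u, u) ≥ α ||u||_{H^1}² for every u ∈ H^1_0.
The interval has length L = π, and Poincaré/coercivity depend only on L. Here a(u, u) = ∫(u')² + (5)·∫u².
Here c = 5 ≥ 1, so a(u,u) = ∫(u')² + c∫u² ≥ ∫(u')² + ∫u² = ||u||_{H^1}², i.e. α = 1 works. No larger α is possible: a(u,u) ≥ α||u||_{H^1}² means (1−α)∫(u')² ≥ (α−c)∫u², and for the modes u_n = sin(nπ(x−x₀)/L) (x₀ the left endpoint) one has ∫u_n²/∫(u_n')² = (L/(nπ))² → 0, so a(u_n,u_n)/||u_n||_{H^1}² → 1. Hence the optimal constant is α = 1.
Therefore α = 1.


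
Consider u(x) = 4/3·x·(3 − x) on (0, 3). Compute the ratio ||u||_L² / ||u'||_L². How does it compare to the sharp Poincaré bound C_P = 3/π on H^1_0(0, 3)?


||u||_L² / ||u'||_L² = 3*sqrt(10)/10 < C_P = 3/π.

u(x) = 4/3·x·(3 − x), so u'(x) = 4 - 8*x/3.
u(x) = 4/3·x·(3 − x) vanishes at x = 0 and x = 3, so u ∈ H^1_0(0, 3). Differentiate via the product rule and integrate the resulting polynomials term by term.
  ∫_0^3 u² dx = ∫_0^3 (16*x^4/9 - 32*x^3/3 + 16*x^2) dx. Term by term:
    ∫_0^3 16*x^4/9 dx = 432/5;  ∫_0^3 -32*x^3/3 dx = -216;  ∫_0^3 16*x^2 dx = 144.
  Sum: 432/5 − 216 + 144 = 72/5.
  ∫_0^3 (u')² dx = ∫_0^3 (64*x^2/9 - 64*x/3 + 16) dx. Term by term:
    ∫_0^3 64*x^2/9 dx = 64;  ∫_0^3 -64*x/3 dx = -96;  ∫_0^3 16 dx = 48.
  Sum: 64 − 96 + 48 = 16.
∫_0^3 u² dx = 72/5, so ||u||_L² = 6*sqrt(10)/5.
∫_0^3 (u')² dx = 16, so ||u'||_L² = 4.
Ratio ||u||_L² / ||u'||_L² = 3*sqrt(10)/10.
Sharp Poincaré constant on H^1_0(0, 3) is C_P = L/π = 3/π, achieved by sin(π/3·x).
A polynomial bump cannot attain the sharp Poincaré constant (only the first sine eigenfunction does), so the ratio is strictly less than C_P, consistent with ||u||_L² ≤ C_P ||u'||_L².


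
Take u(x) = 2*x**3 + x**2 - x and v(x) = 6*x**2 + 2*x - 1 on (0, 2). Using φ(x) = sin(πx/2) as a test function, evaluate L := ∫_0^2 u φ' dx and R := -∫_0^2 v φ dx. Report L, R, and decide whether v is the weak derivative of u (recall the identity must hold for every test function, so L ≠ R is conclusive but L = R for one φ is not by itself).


LHS = -52/π + 192/π^3, RHS = -52/π + 192/π^3. Yes, v = u' weakly.

u(x) = 2*x**3 + x**2 - x, classical derivative u'(x) = 6*x**2 + 2*x - 1.
φ(x) = sin(πx/2), so φ'(x) = π*cos(π*x/2)/2.
Note φ(0) = φ(2) = 0, so the boundary term u·φ vanishes.
LHS = ∫_0^2 u(x) φ'(x) dx = ∫_0^2 (π*x^3*cos(π*x/2) + π*x^2*cos(π*x/2)/2 - π*x*cos(π*x/2)/2) dx. Term by term:
  ∫_0^2 π*x^3*cos(π*x/2) dx = -48/π + 192/π^3;  ∫_0^2 π*x^2*cos(π*x/2)/2 dx = -8/π;  ∫_0^2 -π*x*cos(π*x/2)/2 dx = 4/π.
Sum: -48/π + 192/π^3 − 8/π + 4/π = -52/π + 192/π^3.
So LHS = -52/π + 192/π^3.
∫_0^2 v(x) φ(x) dx = ∫_0^2 (6*x^2*sin(π*x/2) + 2*x*sin(π*x/2) - sin(π*x/2)) dx. Term by term:
  ∫_0^2 -sin(π*x/2) dx = -4/π;  ∫_0^2 2*x*sin(π*x/2) dx = 8/π;  ∫_0^2 6*x^2*sin(π*x/2) dx = -192/π^3 + 48/π.
Sum: -4/π + 8/π + -192/π^3 + 48/π = -192/π^3 + 52/π.
So RHS = -∫_0^2 v(x) φ(x) dx = -52/π + 192/π^3.
LHS = RHS, so the identity holds for this test φ.
Moreover u is smooth here and v(x) = u'(x) = 6*x**2 + 2*x - 1 pointwise, so the identity holds for every test function. Hence v is the weak derivative of u.


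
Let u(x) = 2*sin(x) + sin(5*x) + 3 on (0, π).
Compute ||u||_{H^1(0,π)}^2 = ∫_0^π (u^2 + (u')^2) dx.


||u||_{H^1(0,π)}^2 = 132/5 + 26*π

u'(x) = 2*cos(x) + 5*cos(5*x).
Expand u² and (u')² and integrate term by term on (0, π), using: for integers n ≥ 1, ∫_0^π sin²(nx) dx = ∫_0^π cos²(nx) dx = π/2; for n ≠ n', ∫_0^π sin(nx)sin(n'x) dx = ∫_0^π cos(nx)cos(n'x) dx = 0; and by product-to-sum, ∫_0^π sin(nx)cos(n'x) dx = ½∫_0^π [sin((n+n')x) + sin((n−n')x)] dx, which is 0 when n+n' is even and 2n/(n²−n'²) when n+n' is odd (it need not vanish on (0, π)). For the constant mode: ∫_0^π 1 dx = π, ∫_0^π cos(nx) dx = 0, ∫_0^π sin(nx) dx = (1−(−1)^n)/n.
  u² squared terms: (3)²·∫1 dx = 9·π = 9*π;  (2)²·∫sin(x)² dx = 4·π/2 = 2*π;  (1)²·∫sin(5x)² dx = 1·π/2 = π/2.
  u² cross terms: 2·(3)·(2)·∫1·sin(x) dx = 12·(2) = 24;  2·(3)·(1)·∫1·sin(5x) dx = 6·(2/5) = 12/5;  2·(2)·(1)·∫sin(x)·sin(5x) dx = 4·(0) = 0.
  So ∫_0^π u² dx = 9*π + 2*π + π/2 + 24 + 12/5 + 0 = 132/5 + 23*π/2.
  (u')² squared terms: (2)²·∫cos(x)² dx = 4·π/2 = 2*π;  (5)²·∫cos(5x)² dx = 25·π/2 = 25*π/2.
  (u')² cross terms: 2·(2)·(5)·∫cos(x)·cos(5x) dx = 20·(0) = 0.
  So ∫_0^π (u')² dx = 2*π + 25*π/2 + 0 = 29*π/2.
||u||_{H^1}^2 = (132/5 + 23*π/2) + (29*π/2) = 132/5 + 26*π.


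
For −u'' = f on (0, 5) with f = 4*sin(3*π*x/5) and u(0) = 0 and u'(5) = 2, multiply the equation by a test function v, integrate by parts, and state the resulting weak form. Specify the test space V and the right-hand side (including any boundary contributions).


V = {v ∈ H^1(0, 5) : v(0) = 0} (test functions vanish at x = 0 where u is specified); weak form: ∫_0^5 u'v' dx = ∫_0^5 (4*sin(3*π*x/5)) v dx + 2·v(5) for all v ∈ V.

Multiply both sides by a test function v and integrate from 0 to 5:
  ∫_0^5 −u''(x) v(x) dx = ∫_0^5 f(x) v(x) dx.
Integrate the LHS by parts once:
  ∫_0^5 −u'' v dx = −[u'(x) v(x)]_0^5 + ∫_0^5 u'(x) v'(x) dx.
Thus ∫_0^5 u'(x) v'(x) dx = ∫_0^5 f(x) v(x) dx + [u'(x) v(x)]_0^5.
Choose V so that boundary terms are either known or forced to vanish.
Mixed BC: u(0) = 0 (Dirichlet) and u'(5) = 2 (Neumann). Define V = {v ∈ H^1(0, 5) : v(0) = 0}. Then [u' v]_0^5 = u'(5)·v(5) − u'(0)·0 = 2·v(5).
Weak formulation: find u (satisfying any essential BC) such that ∫_0^5 u'(x) v'(x) dx = ∫_0^5 f v dx + 2·v(5) for all v ∈ V (Dirichlet at 0 absorbed into V; Neumann datum at x = 5 contributes the boundary term).
Substituting f(x) = 4*sin(3*π*x/5), the right-hand side is ∫_0^5 (4*sin(3*π*x/5)) v dx + 2·v(5).


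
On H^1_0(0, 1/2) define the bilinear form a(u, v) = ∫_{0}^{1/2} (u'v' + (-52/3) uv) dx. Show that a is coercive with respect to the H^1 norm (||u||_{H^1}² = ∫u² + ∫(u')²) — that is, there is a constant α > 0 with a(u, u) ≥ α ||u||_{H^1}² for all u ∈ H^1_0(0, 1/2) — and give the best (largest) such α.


α = 4*(-13 + 3*π^2)/(3*(1 + 4*π^2))

Coercivity of a(·,·) on H^1_0(0, 1/2) means a(u, u) ≥ α ||u||_{H^1}² for every u ∈ H^1_0.
The interval has length L = 1/2, and Poincaré/coercivity depend only on L. Here a(u, u) = ∫(u')² + (-52/3)·∫u².
Here c = -52/3 < 0 with |c| < (π/L)² = 4*π^2, so coercivity still holds. The condition a(u,u) ≥ α||u||_{H^1}² reads (1−α)∫(u')² ≥ (α−c)∫u². Any admissible α is ≤ 1 (rapidly oscillating u have ∫u²/∫(u')² → 0), and α = 1 would force 0 ≥ (1−c)∫u², impossible since c < 1; so 1−α > 0. By the sharp Poincaré inequality on H^1_0 of an interval of length L, ∫(u')² ≥ (π/L)²∫u² with equality for the first sine mode sin(π(x−x₀)/L) (x₀ the left endpoint), so the inequality holds for all u iff (1−α)(π/L)² ≥ α − c, i.e. α ≤ ((π/L)² + c)/((π/L)² + 1) = (1 + c(L/π)²)/(1 + (L/π)²). (Direct route, valid since c ≤ 0: Poincaré gives c∫u² ≥ c(L/π)²∫(u')², so a(u,u) ≥ (1 + c(L/π)²)∫(u')², while ||u||_{H^1}² ≤ (1 + (L/π)²)∫(u')²; dividing yields the same α.) With (π/L)² = 4*π^2 and c = -52/3, the largest admissible constant is α = ((π/L)² + c)/((π/L)² + 1).
Simplifying, α = 4*(-13 + 3*π^2)/(3*(1 + 4*π^2)).


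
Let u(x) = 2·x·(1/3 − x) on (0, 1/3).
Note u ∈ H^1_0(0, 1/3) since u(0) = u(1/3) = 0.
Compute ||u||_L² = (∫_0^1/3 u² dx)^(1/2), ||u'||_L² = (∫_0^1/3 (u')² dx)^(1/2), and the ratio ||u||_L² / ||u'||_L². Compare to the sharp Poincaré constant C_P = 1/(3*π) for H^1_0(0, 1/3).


||u||_L² / ||u'||_L² = sqrt(10)/30 < C_P = 1/(3*π).

u(x) = 2·x·(1/3 − x), so u'(x) = 2/3 - 4*x.
u(x) = 2·x·(1/3 − x) vanishes at x = 0 and x = 1/3, so u ∈ H^1_0(0, 1/3). Differentiate via the product rule and integrate the resulting polynomials term by term.
  ∫_0^1/3 u² dx = ∫_0^1/3 (4*x^4 - 8*x^3/3 + 4*x^2/9) dx. Term by term:
    ∫_0^1/3 4*x^4 dx = 4/1215;  ∫_0^1/3 -8*x^3/3 dx = -2/243;  ∫_0^1/3 4*x^2/9 dx = 4/729.
  Sum: 4/1215 − 2/243 + 4/729 = 2/3645.
  ∫_0^1/3 (u')² dx = ∫_0^1/3 (16*x^2 - 16*x/3 + 4/9) dx. Term by term:
    ∫_0^1/3 16*x^2 dx = 16/81;  ∫_0^1/3 -16*x/3 dx = -8/27;  ∫_0^1/3 4/9 dx = 4/27.
  Sum: 16/81 − 8/27 + 4/27 = 4/81.
∫_0^1/3 u² dx = 2/3645, so ||u||_L² = sqrt(10)/135.
∫_0^1/3 (u')² dx = 4/81, so ||u'||_L² = 2/9.
Ratio ||u||_L² / ||u'||_L² = sqrt(10)/30.
Sharp Poincaré constant on H^1_0(0, 1/3) is C_P = L/π = 1/(3*π), achieved by sin(3*π·x).
A polynomial bump cannot attain the sharp Poincaré constant (only the first sine eigenfunction does), so the ratio is strictly less than C_P, consistent with ||u||_L² ≤ C_P ||u'||_L².


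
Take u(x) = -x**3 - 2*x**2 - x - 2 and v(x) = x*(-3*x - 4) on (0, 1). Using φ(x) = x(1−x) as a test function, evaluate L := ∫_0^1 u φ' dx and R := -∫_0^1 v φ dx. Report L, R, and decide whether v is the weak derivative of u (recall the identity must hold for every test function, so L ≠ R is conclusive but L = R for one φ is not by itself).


LHS = 13/20, RHS = 29/60. No, v is not the weak derivative of u.

u(x) = -x**3 - 2*x**2 - x - 2, classical derivative u'(x) = -3*x**2 - 4*x - 1.
φ(x) = x(1−x), so φ'(x) = 1 - 2*x.
Note φ(0) = φ(1) = 0, so the boundary term u·φ vanishes.
LHS = ∫_0^1 u(x) φ'(x) dx = ∫_0^1 (2*x^4 + 3*x^3 + 3*x - 2) dx. Term by term:
  ∫_0^1 2*x^4 dx = 2/5;  ∫_0^1 3*x^3 dx = 3/4;  ∫_0^1 3*x dx = 3/2;
  ∫_0^1 -2 dx = -2.
Sum: 2/5 + 3/4 + 3/2 − 2 = 13/20.
So LHS = 13/20.
∫_0^1 v(x) φ(x) dx = ∫_0^1 (3*x^4 + x^3 - 4*x^2) dx. Term by term:
  ∫_0^1 3*x^4 dx = 3/5;  ∫_0^1 x^3 dx = 1/4;  ∫_0^1 -4*x^2 dx = -4/3.
Sum: 3/5 + 1/4 − 4/3 = -29/60.
So RHS = -∫_0^1 v(x) φ(x) dx = 29/60.
LHS − RHS = 1/6 ≠ 0, so the identity fails.
(For a valid weak derivative the identity must hold for EVERY test function, in particular this one. The failure shows v is NOT the weak derivative of u.)
Correct weak derivative would be u'(x) = -3*x**2 - 4*x - 1.


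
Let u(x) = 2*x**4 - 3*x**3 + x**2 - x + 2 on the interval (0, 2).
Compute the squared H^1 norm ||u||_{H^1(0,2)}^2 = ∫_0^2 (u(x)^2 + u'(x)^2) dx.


||u||_{H^1}^2 = 10354/45

The H^1 norm (squared) on an interval (0, L) is
  ||u||_{H^1}^2 = ∫_0^L u(x)^2 dx + ∫_0^L u'(x)^2 dx.
Compute u'(x) = 8*x**3 - 9*x**2 + 2*x - 1.
Then u(x)^2 = 4*x**8 - 12*x**7 + 13*x**6 - 10*x**5 + 15*x**4 - 14*x**3 + 5*x**2 - 4*x + 4 and u'(x)^2 = 64*x**6 - 144*x**5 + 113*x**4 - 52*x**3 + 22*x**2 - 4*x + 1.
Integrate each monomial from 0 to 2 using ∫_0^2 c·x^n dx = c·2^(n+1)/(n+1):
  ∫_0^2 u(x)^2 dx = ∫_0^2 (4*x^8 - 12*x^7 + 13*x^6 - 10*x^5 + 15*x^4 - 14*x^3 + 5*x^2 - 4*x + 4) dx. Term by term:
    ∫_0^2 4*x^8 dx = 2048/9;  ∫_0^2 -12*x^7 dx = -384;  ∫_0^2 13*x^6 dx = 1664/7;
    ∫_0^2 -10*x^5 dx = -320/3;  ∫_0^2 15*x^4 dx = 96;  ∫_0^2 -14*x^3 dx = -56;
    ∫_0^2 5*x^2 dx = 40/3;  ∫_0^2 -4*x dx = -8;  ∫_0^2 4 dx = 8.
  Sum: 2048/9 − 384 + 1664/7 − 320/3 + 96 − 56 + 40/3 − 8 + 8 = 1760/63.
  ∫_0^2 u'(x)^2 dx = ∫_0^2 (64*x^6 - 144*x^5 + 113*x^4 - 52*x^3 + 22*x^2 - 4*x + 1) dx. Term by term:
    ∫_0^2 64*x^6 dx = 8192/7;  ∫_0^2 -144*x^5 dx = -1536;  ∫_0^2 113*x^4 dx = 3616/5;
    ∫_0^2 -52*x^3 dx = -208;  ∫_0^2 22*x^2 dx = 176/3;  ∫_0^2 -4*x dx = -8;
    ∫_0^2 1 dx = 2.
  Sum: 8192/7 − 1536 + 3616/5 − 208 + 176/3 − 8 + 2 = 21226/105.
Adding: ||u||_{H^1}^2 = 1760/63 + 21226/105 = 10354/45.


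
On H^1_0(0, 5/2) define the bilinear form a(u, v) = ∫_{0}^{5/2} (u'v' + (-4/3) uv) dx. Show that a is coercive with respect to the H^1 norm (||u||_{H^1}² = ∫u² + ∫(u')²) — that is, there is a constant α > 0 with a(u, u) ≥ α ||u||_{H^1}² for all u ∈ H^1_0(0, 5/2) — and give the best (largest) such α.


α = 4*(-25 + 3*π^2)/(3*(25 + 4*π^2))

Coercivity of a(·,·) on H^1_0(0, 5/2) means a(u, u) ≥ α ||u||_{H^1}² for every u ∈ H^1_0.
The interval has length L = 5/2, and Poincaré/coercivity depend only on L. Here a(u, u) = ∫(u')² + (-4/3)·∫u².
Here c = -4/3 < 0 with |c| < (π/L)² = 4*π^2/25, so coercivity still holds. The condition a(u,u) ≥ α||u||_{H^1}² reads (1−α)∫(u')² ≥ (α−c)∫u². Any admissible α is ≤ 1 (rapidly oscillating u have ∫u²/∫(u')² → 0), and α = 1 would force 0 ≥ (1−c)∫u², impossible since c < 1; so 1−α > 0. By the sharp Poincaré inequality on H^1_0 of an interval of length L, ∫(u')² ≥ (π/L)²∫u² with equality for the first sine mode sin(π(x−x₀)/L) (x₀ the left endpoint), so the inequality holds for all u iff (1−α)(π/L)² ≥ α − c, i.e. α ≤ ((π/L)² + c)/((π/L)² + 1) = (1 + c(L/π)²)/(1 + (L/π)²). (Direct route, valid since c ≤ 0: Poincaré gives c∫u² ≥ c(L/π)²∫(u')², so a(u,u) ≥ (1 + c(L/π)²)∫(u')², while ||u||_{H^1}² ≤ (1 + (L/π)²)∫(u')²; dividing yields the same α.) With (π/L)² = 4*π^2/25 and c = -4/3, the largest admissible constant is α = ((π/L)² + c)/((π/L)² + 1).
Simplifying, α = 4*(-25 + 3*π^2)/(3*(25 + 4*π^2)).


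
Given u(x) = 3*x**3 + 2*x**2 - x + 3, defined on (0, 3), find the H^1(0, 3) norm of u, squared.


||u||_{H^1}^2 = 694173/70

The H^1 norm (squared) on an interval (0, L) is
  ||u||_{H^1}^2 = ∫_0^L u(x)^2 dx + ∫_0^L u'(x)^2 dx.
Compute u'(x) = 9*x**2 + 4*x - 1.
Then u(x)^2 = 9*x**6 + 12*x**5 - 2*x**4 + 14*x**3 + 13*x**2 - 6*x + 9 and u'(x)^2 = 81*x**4 + 72*x**3 - 2*x**2 - 8*x + 1.
Integrate each monomial from 0 to 3 using ∫_0^3 c·x^n dx = c·3^(n+1)/(n+1):
  ∫_0^3 u(x)^2 dx = ∫_0^3 (9*x^6 + 12*x^5 - 2*x^4 + 14*x^3 + 13*x^2 - 6*x + 9) dx. Term by term:
    ∫_0^3 9*x^6 dx = 19683/7;  ∫_0^3 12*x^5 dx = 1458;  ∫_0^3 -2*x^4 dx = -486/5;
    ∫_0^3 14*x^3 dx = 567/2;  ∫_0^3 13*x^2 dx = 117;  ∫_0^3 -6*x dx = -27;
    ∫_0^3 9 dx = 27.
  Sum: 19683/7 + 1458 − 486/5 + 567/2 + 117 − 27 + 27 = 320121/70.
  ∫_0^3 u'(x)^2 dx = ∫_0^3 (81*x^4 + 72*x^3 - 2*x^2 - 8*x + 1) dx. Term by term:
    ∫_0^3 81*x^4 dx = 19683/5;  ∫_0^3 72*x^3 dx = 1458;  ∫_0^3 -2*x^2 dx = -18;
    ∫_0^3 -8*x dx = -36;  ∫_0^3 1 dx = 3.
  Sum: 19683/5 + 1458 − 18 − 36 + 3 = 26718/5.
Adding: ||u||_{H^1}^2 = 320121/70 + 26718/5 = 694173/70.


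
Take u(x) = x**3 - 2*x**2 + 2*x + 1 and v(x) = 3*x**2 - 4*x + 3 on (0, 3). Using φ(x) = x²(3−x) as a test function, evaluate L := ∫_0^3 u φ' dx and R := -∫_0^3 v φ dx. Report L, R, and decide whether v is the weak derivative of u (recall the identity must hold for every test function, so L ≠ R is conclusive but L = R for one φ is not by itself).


LHS = -189/5, RHS = -891/20. No, v is not the weak derivative of u.

u(x) = x**3 - 2*x**2 + 2*x + 1, classical derivative u'(x) = 3*x**2 - 4*x + 2.
φ(x) = x²(3−x), so φ'(x) = 3*x*(2 - x).
Note φ(0) = φ(3) = 0, so the boundary term u·φ vanishes.
LHS = ∫_0^3 u(x) φ'(x) dx = ∫_0^3 (-3*x^5 + 12*x^4 - 18*x^3 + 9*x^2 + 6*x) dx. Term by term:
  ∫_0^3 -3*x^5 dx = -729/2;  ∫_0^3 12*x^4 dx = 2916/5;  ∫_0^3 -18*x^3 dx = -729/2;
  ∫_0^3 9*x^2 dx = 81;  ∫_0^3 6*x dx = 27.
Sum: -729/2 + 2916/5 − 729/2 + 81 + 27 = -189/5.
So LHS = -189/5.
∫_0^3 v(x) φ(x) dx = ∫_0^3 (-3*x^5 + 13*x^4 - 15*x^3 + 9*x^2) dx. Term by term:
  ∫_0^3 -3*x^5 dx = -729/2;  ∫_0^3 13*x^4 dx = 3159/5;  ∫_0^3 -15*x^3 dx = -1215/4;
  ∫_0^3 9*x^2 dx = 81.
Sum: -729/2 + 3159/5 − 1215/4 + 81 = 891/20.
So RHS = -∫_0^3 v(x) φ(x) dx = -891/20.
LHS − RHS = 27/4 ≠ 0, so the identity fails.
(For a valid weak derivative the identity must hold for EVERY test function, in particular this one. The failure shows v is NOT the weak derivative of u.)
Correct weak derivative would be u'(x) = 3*x**2 - 4*x + 2.
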